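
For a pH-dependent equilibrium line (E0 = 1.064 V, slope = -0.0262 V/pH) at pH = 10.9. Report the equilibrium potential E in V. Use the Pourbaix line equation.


Apply the Pourbaix line equation: E = E0 + slope*pH
E = 1.064 + (-0.0262)*10.9 = 1.064 + (-0.28558) = 0.77842 V
Rounded to 4 decimal places: E = 0.7784 V

0.7784 V


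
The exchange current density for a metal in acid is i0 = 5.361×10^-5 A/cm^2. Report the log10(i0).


i0 = 5.361×10^-5 A/cm^2
log10(i0) = -4.271

-4.271


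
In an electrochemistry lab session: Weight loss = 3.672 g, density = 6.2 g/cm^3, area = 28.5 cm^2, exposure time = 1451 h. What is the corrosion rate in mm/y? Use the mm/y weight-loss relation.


Apply the mm/y weight-loss relation: CR = 87600 * W / (D * A * T)
Numerator: 87600 * 3.672 = 321667.2
Denominator: 6.2 * 28.5 * 1451 = 256391.7
CR = 321667.2 / 256391.7 = 1.2546 mm/y

1.2546 mm/y


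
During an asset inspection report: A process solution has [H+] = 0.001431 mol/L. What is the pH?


pH = −log10[H+]
pH = −log10(0.001431) = 2.84

2.84


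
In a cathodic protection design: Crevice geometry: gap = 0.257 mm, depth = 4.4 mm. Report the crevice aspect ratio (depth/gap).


Aspect ratio = depth / gap
Ratio = 4.4 / 0.257 = 17.1

17.1


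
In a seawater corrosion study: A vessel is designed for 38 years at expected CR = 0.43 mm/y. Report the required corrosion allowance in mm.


Corrosion allowance = CR × design life
CA = 0.43 * 38 = 16.34 mm

16.34 mm


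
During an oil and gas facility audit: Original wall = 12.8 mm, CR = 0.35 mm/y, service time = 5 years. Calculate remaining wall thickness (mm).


Remaining wall = original − CR × time
t = 12.8 − 0.35*5 = 12.8 − 1.75 = 11.05 mm

11.05 mm


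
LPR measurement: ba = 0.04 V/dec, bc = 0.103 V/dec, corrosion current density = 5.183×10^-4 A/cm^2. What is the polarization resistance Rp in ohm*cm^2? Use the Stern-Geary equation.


Apply the Stern-Geary equation: Rp = ba*bc / (2.303*icorr*(ba+bc))
ba*bc = 0.04*0.103 = 0.00412
ba+bc = 0.143; 2.303*icorr*(ba+bc) = 2.303*5.183×10^-4*0.143 = 1.7069122×10^-4
Rp = 0.00412 / 1.7069122×10^-4 = 24.14 ohm*cm^2

24.14 ohm*cm^2


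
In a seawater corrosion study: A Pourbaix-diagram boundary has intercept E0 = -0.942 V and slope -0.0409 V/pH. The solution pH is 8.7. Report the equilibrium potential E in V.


Apply the Pourbaix line equation: E = E0 + slope*pH
E = -0.942 + (-0.0409)*8.7 = -0.942 + (-0.35583) = -1.29783 V
Rounded to 4 decimal places: E = -1.2978 V

-1.2978 V


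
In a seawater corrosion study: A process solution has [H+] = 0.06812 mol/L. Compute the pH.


pH = −log10[H+]
pH = −log10(0.06812) = 1.17

1.17


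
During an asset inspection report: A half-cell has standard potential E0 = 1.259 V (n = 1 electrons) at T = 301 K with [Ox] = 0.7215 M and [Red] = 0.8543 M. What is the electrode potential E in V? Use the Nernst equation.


Apply the Nernst equation: E = E0 + (RT/nF)*ln([Ox]/[Red])
Step 1: RT/nF = 8.314*301/(1*96485) = 0.02593682 V
Step 2: [Ox]/[Red] = 0.7215/0.8543 = 0.844551
Step 3: ln(0.844551) = -0.16895
Step 4: correction = 0.02593682 * -0.16895 = -0.0044 V
E = 1.259 + -0.0044 = 1.2546 V

1.2546 V


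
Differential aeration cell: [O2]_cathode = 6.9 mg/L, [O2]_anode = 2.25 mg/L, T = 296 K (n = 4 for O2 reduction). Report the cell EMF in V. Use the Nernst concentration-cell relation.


Apply the Nernst concentration-cell relation: E = (RT/nF)*ln(C_cathode/C_anode)
RT/nF = 8.314*296/(4*96485) = 0.00637649 V
ln(6.9/2.25) = 1.12059
E = 0.00637649 * 1.12059 = 0.00715 V

0.00715 V


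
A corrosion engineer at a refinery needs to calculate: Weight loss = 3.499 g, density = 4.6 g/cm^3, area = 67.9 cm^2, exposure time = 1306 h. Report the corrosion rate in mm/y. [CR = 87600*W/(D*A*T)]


Apply the mm/y weight-loss relation: CR = 87600 * W / (D * A * T)
Numerator: 87600 * 3.499 = 306512.4
Denominator: 4.6 * 67.9 * 1306 = 407916.04
CR = 306512.4 / 407916.04 = 0.751411 mm/y

0.751411 mm/y


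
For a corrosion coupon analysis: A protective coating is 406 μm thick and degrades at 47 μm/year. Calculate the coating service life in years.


Service life = thickness / degradation rate
Life = 406 / 47 = 8.6 years

8.6 years


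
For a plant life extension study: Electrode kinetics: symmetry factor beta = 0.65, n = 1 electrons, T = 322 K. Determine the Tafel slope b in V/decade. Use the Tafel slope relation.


Apply the Tafel slope relation: b = 2.303*R*T/(beta*n*F)
Numerator: 2.303 * 8.314 * 322 = 6165.38
Denominator: 0.65 * 1 * 96485 = 62715.25
b = 6165.38 / 62715.25 = 0.0983 V/decade

0.0983 V/decade


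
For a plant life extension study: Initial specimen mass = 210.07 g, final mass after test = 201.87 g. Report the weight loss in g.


Weight loss = initial − final
WL = 210.07 − 201.87 = 8.2 g

8.2 g


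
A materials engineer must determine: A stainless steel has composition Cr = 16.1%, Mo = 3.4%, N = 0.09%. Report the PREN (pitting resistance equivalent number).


Apply the PREN formula: PREN = Cr + 3.3*Mo + 16*N
PREN = 16.1 + 3.3*3.4 + 16*0.09
PREN = 16.1 + 11.22 + 1.44 = 28.76

28.76


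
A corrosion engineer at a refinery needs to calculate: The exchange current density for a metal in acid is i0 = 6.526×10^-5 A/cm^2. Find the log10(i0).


i0 = 6.526×10^-5 A/cm^2
log10(i0) = -4.185

-4.185


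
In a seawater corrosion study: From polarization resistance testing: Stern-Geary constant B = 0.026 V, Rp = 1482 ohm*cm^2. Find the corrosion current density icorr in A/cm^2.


Apply the Stern-Geary relation: icorr = B / Rp
icorr = 0.026 / 1482 = 1.754×10^-5 A/cm^2

1.754×10^-5 A/cm^2


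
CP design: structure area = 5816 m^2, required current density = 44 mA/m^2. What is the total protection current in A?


I = area * current density, then convert mA → A (÷1000)
I = 5816 * 44 / 1000 = 255.9 A

255.9 A


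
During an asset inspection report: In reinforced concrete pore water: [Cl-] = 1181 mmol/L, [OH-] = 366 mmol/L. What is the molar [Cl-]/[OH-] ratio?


Threshold parameter = [Cl-] / [OH-] (molar basis; both in mmol/L, so units cancel)
Ratio = 1181 / 366 = 3.23

3.23


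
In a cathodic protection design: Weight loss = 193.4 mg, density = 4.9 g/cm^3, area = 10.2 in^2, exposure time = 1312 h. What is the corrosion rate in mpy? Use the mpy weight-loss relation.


Apply the mpy weight-loss relation: CR = 534 * W / (D * A * T)
Numerator: 534 * 193.4 = 103275.6
Denominator: 4.9 * 10.2 * 1312 = 65573.76
CR = 103275.6 / 65573.76 = 1.575 mpy

1.575 mpy


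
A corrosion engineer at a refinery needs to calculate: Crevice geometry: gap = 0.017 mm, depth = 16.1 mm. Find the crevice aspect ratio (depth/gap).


Aspect ratio = depth / gap
Ratio = 16.1 / 0.017 = 947.1

947.1


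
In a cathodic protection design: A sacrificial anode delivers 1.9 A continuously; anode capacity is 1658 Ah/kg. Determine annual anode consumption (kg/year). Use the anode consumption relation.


Annual consumption = current * hours per year / capacity
Rate = 1.9 * 8760 / 1658 = 10.0 kg/year

10.0 kg/year


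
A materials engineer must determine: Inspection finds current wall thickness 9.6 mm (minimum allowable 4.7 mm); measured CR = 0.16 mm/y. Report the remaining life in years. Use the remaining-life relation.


Apply the remaining-life relation: RL = (t_current − t_min) / CR
RL = (9.6 − 4.7) / 0.16 = 4.9 / 0.16 = 30.6 years

30.6 years


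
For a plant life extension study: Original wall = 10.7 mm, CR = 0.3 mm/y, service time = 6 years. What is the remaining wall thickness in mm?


Remaining wall = original − CR × time
t = 10.7 − 0.3*6 = 10.7 − 1.8 = 8.9 mm

8.9 mm


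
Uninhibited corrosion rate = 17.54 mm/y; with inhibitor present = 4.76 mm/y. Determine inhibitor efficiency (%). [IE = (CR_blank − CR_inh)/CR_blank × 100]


Apply the inhibitor-efficiency definition: IE = (CR_blank − CR_inh)/CR_blank × 100
IE = (17.54 − 4.76) / 17.54 × 100
IE = 12.78 / 17.54 × 100 = 72.9 %

72.9 %


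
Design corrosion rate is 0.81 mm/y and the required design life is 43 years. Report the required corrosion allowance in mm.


Corrosion allowance = CR × design life
CA = 0.81 * 43 = 34.83 mm

34.83 mm


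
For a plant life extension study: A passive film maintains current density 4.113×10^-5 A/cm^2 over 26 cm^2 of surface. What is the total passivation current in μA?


I = i_pass * A, then convert A → μA (×10^6)
I = 4.113×10^-5 * 26 * 10^6 = 1069.38 μA

1069.38 μA


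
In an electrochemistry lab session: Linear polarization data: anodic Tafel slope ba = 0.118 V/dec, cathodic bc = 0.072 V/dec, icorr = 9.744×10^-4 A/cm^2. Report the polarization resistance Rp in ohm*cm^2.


Apply the Stern-Geary equation: Rp = ba*bc / (2.303*icorr*(ba+bc))
ba*bc = 0.118*0.072 = 0.008496
ba+bc = 0.19; 2.303*icorr*(ba+bc) = 2.303*9.744×10^-4*0.19 = 4.2636821×10^-4
Rp = 0.008496 / 4.2636821×10^-4 = 19.93 ohm*cm^2

19.93 ohm*cm^2


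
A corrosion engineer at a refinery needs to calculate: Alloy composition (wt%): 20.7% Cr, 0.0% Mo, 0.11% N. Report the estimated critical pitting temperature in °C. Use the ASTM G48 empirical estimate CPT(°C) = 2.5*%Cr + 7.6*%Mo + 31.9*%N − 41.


Apply the ASTM G48 empirical CPT estimate: CPT(°C) = 2.5*%Cr + 7.6*%Mo + 31.9*%N − 41
2.5*20.7 = 51.75; 7.6*0.0 = 0; 31.9*0.11 = 3.509
CPT = 51.75 + 0 + 3.509 − 41 = 14.259 °C
Rounded to 0.1 °C: CPT ≈ 14.3 °C

14.3 °C


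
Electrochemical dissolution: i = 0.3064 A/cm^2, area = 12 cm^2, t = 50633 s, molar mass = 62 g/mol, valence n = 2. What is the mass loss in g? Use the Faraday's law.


Apply Faraday's law: m = i*A*t*M / (n*F)
Total charge passed Q = i*A*t = 0.3064*12*50633 = 186167.4144 C
m = Q*M/(n*F) = 186167.4144*62/(2*96485) = 59.8144 g

59.8144 g


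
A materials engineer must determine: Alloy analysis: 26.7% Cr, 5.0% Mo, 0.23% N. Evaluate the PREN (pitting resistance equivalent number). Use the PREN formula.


Apply the PREN formula: PREN = Cr + 3.3*Mo + 16*N
PREN = 26.7 + 3.3*5.0 + 16*0.23
PREN = 26.7 + 16.5 + 3.68 = 46.88

46.88


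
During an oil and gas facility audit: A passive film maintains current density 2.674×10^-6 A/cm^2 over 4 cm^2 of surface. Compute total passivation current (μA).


I = i_pass * A, then convert A → μA (×10^6)
I = 2.674×10^-6 * 4 * 10^6 = 10.7 μA

10.7 μA


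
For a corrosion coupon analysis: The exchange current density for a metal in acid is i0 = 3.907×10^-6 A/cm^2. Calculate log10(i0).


i0 = 3.907×10^-6 A/cm^2
log10(i0) = -5.408

-5.408


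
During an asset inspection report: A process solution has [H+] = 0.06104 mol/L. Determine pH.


pH = −log10[H+]
pH = −log10(0.06104) = 1.21

1.21


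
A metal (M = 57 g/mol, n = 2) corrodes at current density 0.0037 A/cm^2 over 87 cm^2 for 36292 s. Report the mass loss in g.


Apply Faraday's law: m = i*A*t*M / (n*F)
Total charge passed Q = i*A*t = 0.0037*87*36292 = 11682.3948 C
m = Q*M/(n*F) = 11682.3948*57/(2*96485) = 3.451 g

3.451 g


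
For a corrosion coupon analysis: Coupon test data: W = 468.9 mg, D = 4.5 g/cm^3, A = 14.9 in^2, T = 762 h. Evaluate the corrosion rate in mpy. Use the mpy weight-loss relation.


Apply the mpy weight-loss relation: CR = 534 * W / (D * A * T)
Numerator: 534 * 468.9 = 250392.6
Denominator: 4.5 * 14.9 * 762 = 51092.1
CR = 250392.6 / 51092.1 = 4.901 mpy

4.901 mpy


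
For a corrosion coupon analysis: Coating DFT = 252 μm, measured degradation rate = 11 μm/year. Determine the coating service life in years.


Service life = thickness / degradation rate
Life = 252 / 11 = 22.9 years

22.9 years


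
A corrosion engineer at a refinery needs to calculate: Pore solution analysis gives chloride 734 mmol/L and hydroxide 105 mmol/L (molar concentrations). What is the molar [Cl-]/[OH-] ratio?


Threshold parameter = [Cl-] / [OH-] (molar basis; both in mmol/L, so units cancel)
Ratio = 734 / 105 = 6.99

6.99


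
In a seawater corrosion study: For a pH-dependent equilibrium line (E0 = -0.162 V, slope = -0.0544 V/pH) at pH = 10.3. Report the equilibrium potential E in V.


Apply the Pourbaix line equation: E = E0 + slope*pH
E = -0.162 + (-0.0544)*10.3 = -0.162 + (-0.56032) = -0.72232 V
Rounded to 4 decimal places: E = -0.7223 V

-0.7223 V


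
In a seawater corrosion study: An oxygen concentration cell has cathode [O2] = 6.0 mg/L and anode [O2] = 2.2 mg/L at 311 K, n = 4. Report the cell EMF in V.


Apply the Nernst concentration-cell relation: E = (RT/nF)*ln(C_cathode/C_anode)
RT/nF = 8.314*311/(4*96485) = 0.00669963 V
ln(6.0/2.2) = 1.0033
E = 0.00669963 * 1.0033 = 0.00672 V

0.00672 V


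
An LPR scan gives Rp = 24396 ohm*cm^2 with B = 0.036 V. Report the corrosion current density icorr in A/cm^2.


Apply the Stern-Geary relation: icorr = B / Rp
icorr = 0.036 / 24396 = 1.476×10^-6 A/cm^2

1.476×10^-6 A/cm^2


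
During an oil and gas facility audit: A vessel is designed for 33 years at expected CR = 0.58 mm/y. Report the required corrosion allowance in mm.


Corrosion allowance = CR × design life
CA = 0.58 * 33 = 19.14 mm

19.14 mm


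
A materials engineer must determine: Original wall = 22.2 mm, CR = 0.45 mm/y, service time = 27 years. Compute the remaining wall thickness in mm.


Remaining wall = original − CR × time
t = 22.2 − 0.45*27 = 22.2 − 12.15 = 10.05 mm

10.05 mm


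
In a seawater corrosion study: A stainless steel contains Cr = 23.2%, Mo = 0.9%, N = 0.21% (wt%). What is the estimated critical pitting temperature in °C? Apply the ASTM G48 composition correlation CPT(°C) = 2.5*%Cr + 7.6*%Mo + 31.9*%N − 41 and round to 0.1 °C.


Apply the ASTM G48 empirical CPT estimate: CPT(°C) = 2.5*%Cr + 7.6*%Mo + 31.9*%N − 41
2.5*23.2 = 58; 7.6*0.9 = 6.84; 31.9*0.21 = 6.699
CPT = 58 + 6.84 + 6.699 − 41 = 30.539 °C
Rounded to 0.1 °C: CPT ≈ 30.5 °C

30.5 °C


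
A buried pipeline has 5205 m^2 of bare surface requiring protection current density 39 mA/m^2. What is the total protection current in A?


I = area * current density, then convert mA → A (÷1000)
I = 5205 * 39 / 1000 = 203.0 A

203.0 A


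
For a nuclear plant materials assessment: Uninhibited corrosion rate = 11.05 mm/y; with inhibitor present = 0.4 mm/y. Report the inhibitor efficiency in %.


Apply the inhibitor-efficiency definition: IE = (CR_blank − CR_inh)/CR_blank × 100
IE = (11.05 − 0.4) / 11.05 × 100
IE = 10.65 / 11.05 × 100 = 96.4 %

96.4 %


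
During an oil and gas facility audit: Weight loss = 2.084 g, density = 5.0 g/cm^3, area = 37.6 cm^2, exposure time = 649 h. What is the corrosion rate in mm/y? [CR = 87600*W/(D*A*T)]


Apply the mm/y weight-loss relation: CR = 87600 * W / (D * A * T)
Numerator: 87600 * 2.084 = 182558.4
Denominator: 5.0 * 37.6 * 649 = 122012.0
CR = 182558.4 / 122012.0 = 1.496233 mm/y

1.496233 mm/y


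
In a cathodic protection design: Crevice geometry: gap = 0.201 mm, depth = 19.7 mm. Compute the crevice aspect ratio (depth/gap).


Aspect ratio = depth / gap
Ratio = 19.7 / 0.201 = 98.0

98.0


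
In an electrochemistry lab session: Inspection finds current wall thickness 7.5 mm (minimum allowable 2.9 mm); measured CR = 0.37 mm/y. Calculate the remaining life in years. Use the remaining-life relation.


Apply the remaining-life relation: RL = (t_current − t_min) / CR
RL = (7.5 − 2.9) / 0.37 = 4.6 / 0.37 = 12.4 years

12.4 years


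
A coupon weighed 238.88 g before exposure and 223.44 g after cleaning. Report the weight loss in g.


Weight loss = initial − final
WL = 238.88 − 223.44 = 15.44 g

15.44 g


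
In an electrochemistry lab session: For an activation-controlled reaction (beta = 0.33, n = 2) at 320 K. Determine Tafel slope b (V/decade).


Apply the Tafel slope relation: b = 2.303*R*T/(beta*n*F)
Numerator: 2.303 * 8.314 * 320 = 6127.09
Denominator: 0.33 * 2 * 96485 = 63680.1
b = 6127.09 / 63680.1 = 0.096 V/decade

0.096 V/decade


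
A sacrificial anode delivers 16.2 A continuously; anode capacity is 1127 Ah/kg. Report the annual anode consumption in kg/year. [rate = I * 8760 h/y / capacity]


Annual consumption = current * hours per year / capacity
Rate = 16.2 * 8760 / 1127 = 125.9 kg/year

125.9 kg/year


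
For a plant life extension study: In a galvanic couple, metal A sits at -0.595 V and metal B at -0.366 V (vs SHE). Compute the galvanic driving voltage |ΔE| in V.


Driving voltage is the absolute potential difference.
|ΔE| = |-0.595 − (-0.366)| = 0.229 V

0.229 V


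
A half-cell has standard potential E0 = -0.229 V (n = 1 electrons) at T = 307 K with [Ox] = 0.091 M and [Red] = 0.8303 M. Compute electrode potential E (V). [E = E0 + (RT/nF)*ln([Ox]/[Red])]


Apply the Nernst equation: E = E0 + (RT/nF)*ln([Ox]/[Red])
Step 1: RT/nF = 8.314*307/(1*96485) = 0.02645383 V
Step 2: [Ox]/[Red] = 0.091/0.8303 = 0.109599
Step 3: ln(0.109599) = -2.210927
Step 4: correction = 0.02645383 * -2.210927 = -0.058 V
E = -0.229 + -0.058 = -0.287 V

-0.287 V


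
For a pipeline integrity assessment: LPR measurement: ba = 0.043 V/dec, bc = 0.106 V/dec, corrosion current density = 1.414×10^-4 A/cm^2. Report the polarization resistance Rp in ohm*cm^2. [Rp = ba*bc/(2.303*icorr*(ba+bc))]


Apply the Stern-Geary equation: Rp = ba*bc / (2.303*icorr*(ba+bc))
ba*bc = 0.043*0.106 = 0.004558
ba+bc = 0.149; 2.303*icorr*(ba+bc) = 2.303*1.414×10^-4*0.149 = 4.8520986×10^-5
Rp = 0.004558 / 4.8520986×10^-5 = 93.94 ohm*cm^2

93.94 ohm*cm^2


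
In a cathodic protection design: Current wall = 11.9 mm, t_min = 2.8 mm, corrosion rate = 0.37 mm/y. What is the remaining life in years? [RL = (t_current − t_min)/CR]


Apply the remaining-life relation: RL = (t_current − t_min) / CR
RL = (11.9 − 2.8) / 0.37 = 9.1 / 0.37 = 24.6 years

24.6 years


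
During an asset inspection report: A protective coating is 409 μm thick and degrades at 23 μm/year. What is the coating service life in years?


Service life = thickness / degradation rate
Life = 409 / 23 = 17.8 years

17.8 years


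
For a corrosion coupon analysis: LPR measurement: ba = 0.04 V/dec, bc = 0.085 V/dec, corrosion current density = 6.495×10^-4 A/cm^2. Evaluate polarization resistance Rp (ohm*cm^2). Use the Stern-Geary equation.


Apply the Stern-Geary equation: Rp = ba*bc / (2.303*icorr*(ba+bc))
ba*bc = 0.04*0.085 = 0.0034
ba+bc = 0.125; 2.303*icorr*(ba+bc) = 2.303*6.495×10^-4*0.125 = 1.8697481×10^-4
Rp = 0.0034 / 1.8697481×10^-4 = 18.2 ohm*cm^2

18.2 ohm*cm^2


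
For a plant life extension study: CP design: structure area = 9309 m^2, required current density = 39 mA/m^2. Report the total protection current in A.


I = area * current density, then convert mA → A (÷1000)
I = 9309 * 39 / 1000 = 363.05 A

363.05 A


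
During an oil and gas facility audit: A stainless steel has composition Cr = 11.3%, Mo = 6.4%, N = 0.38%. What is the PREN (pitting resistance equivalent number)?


Apply the PREN formula: PREN = Cr + 3.3*Mo + 16*N
PREN = 11.3 + 3.3*6.4 + 16*0.38
PREN = 11.3 + 21.12 + 6.08 = 38.5

38.5


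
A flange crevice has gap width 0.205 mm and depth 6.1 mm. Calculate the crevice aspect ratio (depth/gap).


Aspect ratio = depth / gap
Ratio = 6.1 / 0.205 = 29.8

29.8


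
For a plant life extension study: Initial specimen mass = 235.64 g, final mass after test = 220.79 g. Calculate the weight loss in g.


Weight loss = initial − final
WL = 235.64 − 220.79 = 14.85 g

14.85 g


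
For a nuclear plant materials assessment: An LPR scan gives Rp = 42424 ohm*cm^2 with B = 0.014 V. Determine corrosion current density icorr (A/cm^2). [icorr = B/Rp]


Apply the Stern-Geary relation: icorr = B / Rp
icorr = 0.014 / 42424 = 3.3×10^-7 A/cm^2

3.3×10^-7 A/cm^2


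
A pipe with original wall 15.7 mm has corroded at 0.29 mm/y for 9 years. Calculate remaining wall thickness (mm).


Remaining wall = original − CR × time
t = 15.7 − 0.29*9 = 15.7 − 2.61 = 13.09 mm

13.09 mm


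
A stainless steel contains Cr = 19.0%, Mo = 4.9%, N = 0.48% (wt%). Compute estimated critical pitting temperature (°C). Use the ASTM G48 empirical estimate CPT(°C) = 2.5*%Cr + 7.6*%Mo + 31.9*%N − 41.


Apply the ASTM G48 empirical CPT estimate: CPT(°C) = 2.5*%Cr + 7.6*%Mo + 31.9*%N − 41
2.5*19.0 = 47.5; 7.6*4.9 = 37.24; 31.9*0.48 = 15.312
CPT = 47.5 + 37.24 + 15.312 − 41 = 59.052 °C
Rounded to 0.1 °C: CPT ≈ 59.1 °C

59.1 °C


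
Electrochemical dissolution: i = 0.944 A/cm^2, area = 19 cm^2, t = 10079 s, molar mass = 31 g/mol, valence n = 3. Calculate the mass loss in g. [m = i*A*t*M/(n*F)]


Apply Faraday's law: m = i*A*t*M / (n*F)
Total charge passed Q = i*A*t = 0.944*19*10079 = 180776.944 C
m = Q*M/(n*F) = 180776.944*31/(3*96485) = 19.36082 g

19.36082 g


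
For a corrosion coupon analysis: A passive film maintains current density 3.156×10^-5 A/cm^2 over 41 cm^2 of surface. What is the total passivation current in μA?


I = i_pass * A, then convert A → μA (×10^6)
I = 3.156×10^-5 * 41 * 10^6 = 1293.96 μA

1293.96 μA


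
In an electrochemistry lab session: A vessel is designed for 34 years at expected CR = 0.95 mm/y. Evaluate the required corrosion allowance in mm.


Corrosion allowance = CR × design life
CA = 0.95 * 34 = 32.3 mm

32.3 mm


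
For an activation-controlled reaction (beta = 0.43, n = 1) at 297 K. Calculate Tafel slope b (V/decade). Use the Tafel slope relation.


Apply the Tafel slope relation: b = 2.303*R*T/(beta*n*F)
Numerator: 2.303 * 8.314 * 297 = 5686.7
Denominator: 0.43 * 1 * 96485 = 41488.55
b = 5686.7 / 41488.55 = 0.137 V/decade

0.137 V/decade


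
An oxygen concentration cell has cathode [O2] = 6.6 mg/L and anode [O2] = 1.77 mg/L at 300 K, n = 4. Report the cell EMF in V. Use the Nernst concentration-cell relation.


Apply the Nernst concentration-cell relation: E = (RT/nF)*ln(C_cathode/C_anode)
RT/nF = 8.314*300/(4*96485) = 0.00646266 V
ln(6.6/1.77) = 1.31609
E = 0.00646266 * 1.31609 = 0.00851 V

0.00851 V


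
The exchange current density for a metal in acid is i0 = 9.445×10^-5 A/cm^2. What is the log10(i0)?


i0 = 9.445×10^-5 A/cm^2
log10(i0) = -4.025

-4.025


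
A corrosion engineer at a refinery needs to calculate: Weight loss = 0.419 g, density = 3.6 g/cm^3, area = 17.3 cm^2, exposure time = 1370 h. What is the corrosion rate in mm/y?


Apply the mm/y weight-loss relation: CR = 87600 * W / (D * A * T)
Numerator: 87600 * 0.419 = 36704.4
Denominator: 3.6 * 17.3 * 1370 = 85323.6
CR = 36704.4 / 85323.6 = 0.43018 mm/y

0.43018 mm/y


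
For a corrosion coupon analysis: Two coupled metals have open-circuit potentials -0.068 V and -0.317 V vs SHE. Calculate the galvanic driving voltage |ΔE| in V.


Driving voltage is the absolute potential difference.
|ΔE| = |-0.068 − (-0.317)| = 0.249 V

0.249 V


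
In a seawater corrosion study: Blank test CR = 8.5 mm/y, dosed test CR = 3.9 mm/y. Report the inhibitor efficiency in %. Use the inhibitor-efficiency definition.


Apply the inhibitor-efficiency definition: IE = (CR_blank − CR_inh)/CR_blank × 100
IE = (8.5 − 3.9) / 8.5 × 100
IE = 4.6 / 8.5 × 100 = 54.1 %

54.1 %


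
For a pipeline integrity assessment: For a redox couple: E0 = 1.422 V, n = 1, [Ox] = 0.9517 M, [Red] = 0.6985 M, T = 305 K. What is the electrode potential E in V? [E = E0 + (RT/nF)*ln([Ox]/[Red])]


Apply the Nernst equation: E = E0 + (RT/nF)*ln([Ox]/[Red])
Step 1: RT/nF = 8.314*305/(1*96485) = 0.02628149 V
Step 2: [Ox]/[Red] = 0.9517/0.6985 = 1.362491
Step 3: ln(1.362491) = 0.309315
Step 4: correction = 0.02628149 * 0.309315 = 0.008 V
E = 1.422 + 0.008 = 1.43 V

1.43 V


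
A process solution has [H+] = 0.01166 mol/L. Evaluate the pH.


pH = −log10[H+]
pH = −log10(0.01166) = 1.93

1.93


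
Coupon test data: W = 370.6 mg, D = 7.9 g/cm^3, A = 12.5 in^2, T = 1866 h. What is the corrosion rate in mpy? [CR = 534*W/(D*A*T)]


Apply the mpy weight-loss relation: CR = 534 * W / (D * A * T)
Numerator: 534 * 370.6 = 197900.4
Denominator: 7.9 * 12.5 * 1866 = 184267.5
CR = 197900.4 / 184267.5 = 1.07398 mpy

1.07398 mpy


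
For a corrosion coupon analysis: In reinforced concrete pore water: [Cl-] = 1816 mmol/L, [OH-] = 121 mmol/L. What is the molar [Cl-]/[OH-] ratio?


Threshold parameter = [Cl-] / [OH-] (molar basis; both in mmol/L, so units cancel)
Ratio = 1816 / 121 = 15.01

15.01


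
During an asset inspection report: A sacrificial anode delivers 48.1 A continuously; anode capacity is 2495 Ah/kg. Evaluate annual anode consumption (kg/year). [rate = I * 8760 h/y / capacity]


Annual consumption = current * hours per year / capacity
Rate = 48.1 * 8760 / 2495 = 168.9 kg/year

168.9 kg/year


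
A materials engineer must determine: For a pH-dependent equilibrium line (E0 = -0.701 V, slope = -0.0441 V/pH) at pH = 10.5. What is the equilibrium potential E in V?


Apply the Pourbaix line equation: E = E0 + slope*pH
E = -0.701 + (-0.0441)*10.5 = -0.701 + (-0.46305) = -1.16405 V
Rounded to 3 decimal places: E = -1.164 V

-1.164 V


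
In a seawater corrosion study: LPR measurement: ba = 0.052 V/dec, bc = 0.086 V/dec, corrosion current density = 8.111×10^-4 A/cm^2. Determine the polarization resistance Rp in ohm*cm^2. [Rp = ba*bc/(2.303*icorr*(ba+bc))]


Apply the Stern-Geary equation: Rp = ba*bc / (2.303*icorr*(ba+bc))
ba*bc = 0.052*0.086 = 0.004472
ba+bc = 0.138; 2.303*icorr*(ba+bc) = 2.303*8.111×10^-4*0.138 = 2.5777894×10^-4
Rp = 0.004472 / 2.5777894×10^-4 = 17.35 ohm*cm^2

17.35 ohm*cm^2


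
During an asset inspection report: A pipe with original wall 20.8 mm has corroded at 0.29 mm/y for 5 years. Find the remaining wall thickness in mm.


Remaining wall = original − CR × time
t = 20.8 − 0.29*5 = 20.8 − 1.45 = 19.35 mm

19.35 mm


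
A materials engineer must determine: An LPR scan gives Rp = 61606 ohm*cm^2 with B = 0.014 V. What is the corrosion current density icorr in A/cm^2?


Apply the Stern-Geary relation: icorr = B / Rp
icorr = 0.014 / 61606 = 2.273×10^-7 A/cm^2

2.273×10^-7 A/cm^2


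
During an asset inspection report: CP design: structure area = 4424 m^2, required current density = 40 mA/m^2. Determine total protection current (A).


I = area * current density, then convert mA → A (÷1000)
I = 4424 * 40 / 1000 = 176.96 A

176.96 A


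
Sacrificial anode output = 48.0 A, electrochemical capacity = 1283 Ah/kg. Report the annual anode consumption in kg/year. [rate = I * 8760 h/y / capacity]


Annual consumption = current * hours per year / capacity
Rate = 48.0 * 8760 / 1283 = 327.7 kg/year

327.7 kg/year


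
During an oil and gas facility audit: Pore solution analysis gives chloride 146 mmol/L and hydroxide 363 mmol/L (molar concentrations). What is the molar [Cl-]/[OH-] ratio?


Threshold parameter = [Cl-] / [OH-] (molar basis; both in mmol/L, so units cancel)
Ratio = 146 / 363 = 0.4

0.4


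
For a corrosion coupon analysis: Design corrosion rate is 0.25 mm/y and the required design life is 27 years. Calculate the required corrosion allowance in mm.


Corrosion allowance = CR × design life
CA = 0.25 * 27 = 6.75 mm

6.75 mm


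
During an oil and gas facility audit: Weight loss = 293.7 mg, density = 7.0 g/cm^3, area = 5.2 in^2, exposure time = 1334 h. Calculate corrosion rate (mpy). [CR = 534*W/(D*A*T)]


Apply the mpy weight-loss relation: CR = 534 * W / (D * A * T)
Numerator: 534 * 293.7 = 156835.8
Denominator: 7.0 * 5.2 * 1334 = 48557.6
CR = 156835.8 / 48557.6 = 3.22989 mpy

3.22989 mpy


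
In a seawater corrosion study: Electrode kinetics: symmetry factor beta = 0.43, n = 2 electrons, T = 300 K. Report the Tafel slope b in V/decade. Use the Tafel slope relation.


Apply the Tafel slope relation: b = 2.303*R*T/(beta*n*F)
Numerator: 2.303 * 8.314 * 300 = 5744.14
Denominator: 0.43 * 2 * 96485 = 82977.1
b = 5744.14 / 82977.1 = 0.069 V/decade

0.069 V/decade


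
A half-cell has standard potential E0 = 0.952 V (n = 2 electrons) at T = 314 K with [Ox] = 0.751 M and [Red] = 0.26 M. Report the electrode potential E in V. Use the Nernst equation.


Apply the Nernst equation: E = E0 + (RT/nF)*ln([Ox]/[Red])
Step 1: RT/nF = 8.314*314/(2*96485) = 0.01352851 V
Step 2: [Ox]/[Red] = 0.751/0.26 = 2.888462
Step 3: ln(2.888462) = 1.060724
Step 4: correction = 0.01352851 * 1.060724 = 0.014 V
E = 0.952 + 0.014 = 0.966 V

0.966 V


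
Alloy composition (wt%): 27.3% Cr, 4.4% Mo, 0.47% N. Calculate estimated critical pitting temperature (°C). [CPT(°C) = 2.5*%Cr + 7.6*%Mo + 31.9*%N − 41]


Apply the ASTM G48 empirical CPT estimate: CPT(°C) = 2.5*%Cr + 7.6*%Mo + 31.9*%N − 41
2.5*27.3 = 68.25; 7.6*4.4 = 33.44; 31.9*0.47 = 14.993
CPT = 68.25 + 33.44 + 14.993 − 41 = 75.683 °C
Rounded to 0.1 °C: CPT ≈ 75.7 °C

75.7 °C


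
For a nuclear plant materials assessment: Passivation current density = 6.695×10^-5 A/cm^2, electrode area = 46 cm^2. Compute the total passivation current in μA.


I = i_pass * A, then convert A → μA (×10^6)
I = 6.695×10^-5 * 46 * 10^6 = 3079.7 μA

3079.7 μA


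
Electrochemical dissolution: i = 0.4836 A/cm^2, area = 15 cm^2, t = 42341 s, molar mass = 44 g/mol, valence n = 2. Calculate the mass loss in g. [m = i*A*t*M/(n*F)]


Apply Faraday's law: m = i*A*t*M / (n*F)
Total charge passed Q = i*A*t = 0.4836*15*42341 = 307141.614 C
m = Q*M/(n*F) = 307141.614*44/(2*96485) = 70.03281 g

70.03281 g


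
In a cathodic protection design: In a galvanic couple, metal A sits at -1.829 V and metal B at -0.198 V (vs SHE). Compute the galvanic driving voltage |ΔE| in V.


Driving voltage is the absolute potential difference.
|ΔE| = |-1.829 − (-0.198)| = 1.631 V

1.631 V


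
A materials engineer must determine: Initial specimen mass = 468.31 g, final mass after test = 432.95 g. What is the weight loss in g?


Weight loss = initial − final
WL = 468.31 − 432.95 = 35.36 g

35.36 g


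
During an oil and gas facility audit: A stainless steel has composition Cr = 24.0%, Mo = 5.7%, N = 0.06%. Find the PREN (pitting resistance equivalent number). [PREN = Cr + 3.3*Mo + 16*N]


Apply the PREN formula: PREN = Cr + 3.3*Mo + 16*N
PREN = 24.0 + 3.3*5.7 + 16*0.06
PREN = 24.0 + 18.81 + 0.96 = 43.77

43.77


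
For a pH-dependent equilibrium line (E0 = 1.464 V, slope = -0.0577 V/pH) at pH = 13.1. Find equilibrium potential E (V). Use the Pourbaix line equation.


Apply the Pourbaix line equation: E = E0 + slope*pH
E = 1.464 + (-0.0577)*13.1 = 1.464 + (-0.75587) = 0.70813 V
Rounded to 4 decimal places: E = 0.7081 V

0.7081 V


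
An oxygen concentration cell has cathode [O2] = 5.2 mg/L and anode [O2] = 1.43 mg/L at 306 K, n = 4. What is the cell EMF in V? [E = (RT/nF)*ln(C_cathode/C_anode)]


Apply the Nernst concentration-cell relation: E = (RT/nF)*ln(C_cathode/C_anode)
RT/nF = 8.314*306/(4*96485) = 0.00659192 V
ln(5.2/1.43) = 1.29098
E = 0.00659192 * 1.29098 = 0.00851 V

0.00851 V


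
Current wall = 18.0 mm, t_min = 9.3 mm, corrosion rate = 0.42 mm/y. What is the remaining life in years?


Apply the remaining-life relation: RL = (t_current − t_min) / CR
RL = (18.0 − 9.3) / 0.42 = 8.7 / 0.42 = 20.7 years

20.7 years


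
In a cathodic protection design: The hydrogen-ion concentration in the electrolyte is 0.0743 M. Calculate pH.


pH = −log10[H+]
pH = −log10(0.0743) = 1.13

1.13


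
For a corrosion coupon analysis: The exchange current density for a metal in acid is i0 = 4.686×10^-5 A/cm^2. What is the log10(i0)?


i0 = 4.686×10^-5 A/cm^2
log10(i0) = -4.329

-4.329


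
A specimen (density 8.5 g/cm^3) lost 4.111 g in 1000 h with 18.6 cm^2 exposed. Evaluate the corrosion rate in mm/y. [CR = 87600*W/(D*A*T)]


Apply the mm/y weight-loss relation: CR = 87600 * W / (D * A * T)
Numerator: 87600 * 4.111 = 360123.6
Denominator: 8.5 * 18.6 * 1000 = 158100.0
CR = 360123.6 / 158100.0 = 2.277822 mm/y

2.277822 mm/y


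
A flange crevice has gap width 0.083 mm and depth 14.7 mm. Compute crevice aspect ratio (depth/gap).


Aspect ratio = depth / gap
Ratio = 14.7 / 0.083 = 177.1

177.1


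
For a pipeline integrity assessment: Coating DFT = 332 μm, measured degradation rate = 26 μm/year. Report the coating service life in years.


Service life = thickness / degradation rate
Life = 332 / 26 = 12.8 years

12.8 years


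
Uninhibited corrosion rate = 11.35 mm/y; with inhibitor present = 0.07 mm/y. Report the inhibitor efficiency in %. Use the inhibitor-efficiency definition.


Apply the inhibitor-efficiency definition: IE = (CR_blank − CR_inh)/CR_blank × 100
IE = (11.35 − 0.07) / 11.35 × 100
IE = 11.28 / 11.35 × 100 = 99.4 %

99.4 %


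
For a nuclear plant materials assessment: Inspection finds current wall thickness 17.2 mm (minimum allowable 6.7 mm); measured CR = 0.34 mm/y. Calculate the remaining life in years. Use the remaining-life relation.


Apply the remaining-life relation: RL = (t_current − t_min) / CR
RL = (17.2 − 6.7) / 0.34 = 10.5 / 0.34 = 30.9 years

30.9 years


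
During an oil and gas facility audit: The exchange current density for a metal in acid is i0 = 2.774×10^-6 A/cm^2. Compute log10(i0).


i0 = 2.774×10^-6 A/cm^2
log10(i0) = -5.557

-5.557


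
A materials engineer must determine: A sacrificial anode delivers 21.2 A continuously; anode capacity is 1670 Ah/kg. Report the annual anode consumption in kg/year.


Annual consumption = current * hours per year / capacity
Rate = 21.2 * 8760 / 1670 = 111.2 kg/year

111.2 kg/year


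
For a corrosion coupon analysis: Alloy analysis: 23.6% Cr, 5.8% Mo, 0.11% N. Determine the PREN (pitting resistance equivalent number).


Apply the PREN formula: PREN = Cr + 3.3*Mo + 16*N
PREN = 23.6 + 3.3*5.8 + 16*0.11
PREN = 23.6 + 19.14 + 1.76 = 44.5

44.5


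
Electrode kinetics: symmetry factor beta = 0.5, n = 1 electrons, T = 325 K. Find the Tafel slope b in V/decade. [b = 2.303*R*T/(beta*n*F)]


Apply the Tafel slope relation: b = 2.303*R*T/(beta*n*F)
Numerator: 2.303 * 8.314 * 325 = 6222.82
Denominator: 0.5 * 1 * 96485 = 48242.5
b = 6222.82 / 48242.5 = 0.129 V/decade

0.129 V/decade


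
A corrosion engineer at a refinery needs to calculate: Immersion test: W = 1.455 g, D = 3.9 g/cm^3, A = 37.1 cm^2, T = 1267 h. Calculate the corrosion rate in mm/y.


Apply the mm/y weight-loss relation: CR = 87600 * W / (D * A * T)
Numerator: 87600 * 1.455 = 127458.0
Denominator: 3.9 * 37.1 * 1267 = 183322.23
CR = 127458.0 / 183322.23 = 0.6953 mm/y

0.6953 mm/y


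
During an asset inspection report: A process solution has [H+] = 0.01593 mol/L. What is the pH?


pH = −log10[H+]
pH = −log10(0.01593) = 1.8

1.8


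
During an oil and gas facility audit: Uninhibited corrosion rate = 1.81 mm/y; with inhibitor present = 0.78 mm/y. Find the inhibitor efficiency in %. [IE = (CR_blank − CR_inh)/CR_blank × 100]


Apply the inhibitor-efficiency definition: IE = (CR_blank − CR_inh)/CR_blank × 100
IE = (1.81 − 0.78) / 1.81 × 100
IE = 1.03 / 1.81 × 100 = 56.9 %

56.9 %


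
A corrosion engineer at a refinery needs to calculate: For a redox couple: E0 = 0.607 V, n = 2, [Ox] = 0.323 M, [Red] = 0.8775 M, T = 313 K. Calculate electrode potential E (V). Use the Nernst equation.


Apply the Nernst equation: E = E0 + (RT/nF)*ln([Ox]/[Red])
Step 1: RT/nF = 8.314*313/(2*96485) = 0.01348542 V
Step 2: [Ox]/[Red] = 0.323/0.8775 = 0.368091
Step 3: ln(0.368091) = -0.999425
Step 4: correction = 0.01348542 * -0.999425 = -0.013 V
E = 0.607 + -0.013 = 0.594 V

0.594 V


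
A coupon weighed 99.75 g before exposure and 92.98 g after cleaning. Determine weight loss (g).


Weight loss = initial − final
WL = 99.75 − 92.98 = 6.77 g

6.77 g


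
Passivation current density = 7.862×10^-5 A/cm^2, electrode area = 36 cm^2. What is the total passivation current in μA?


I = i_pass * A, then convert A → μA (×10^6)
I = 7.862×10^-5 * 36 * 10^6 = 2830.32 μA

2830.32 μA


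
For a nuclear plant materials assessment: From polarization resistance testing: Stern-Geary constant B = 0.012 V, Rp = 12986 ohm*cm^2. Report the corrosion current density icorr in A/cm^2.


Apply the Stern-Geary relation: icorr = B / Rp
icorr = 0.012 / 12986 = 9.241×10^-7 A/cm^2

9.241×10^-7 A/cm^2


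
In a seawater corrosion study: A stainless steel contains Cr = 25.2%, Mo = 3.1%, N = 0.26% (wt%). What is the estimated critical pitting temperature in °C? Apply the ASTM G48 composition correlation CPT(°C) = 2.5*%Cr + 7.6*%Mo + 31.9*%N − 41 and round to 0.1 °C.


Apply the ASTM G48 empirical CPT estimate: CPT(°C) = 2.5*%Cr + 7.6*%Mo + 31.9*%N − 41
2.5*25.2 = 63; 7.6*3.1 = 23.56; 31.9*0.26 = 8.294
CPT = 63 + 23.56 + 8.294 − 41 = 53.854 °C
Rounded to 0.1 °C: CPT ≈ 53.9 °C

53.9 °C


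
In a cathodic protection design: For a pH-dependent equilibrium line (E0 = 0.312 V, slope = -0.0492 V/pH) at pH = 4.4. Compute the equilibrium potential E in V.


Apply the Pourbaix line equation: E = E0 + slope*pH
E = 0.312 + (-0.0492)*4.4 = 0.312 + (-0.21648) = 0.09552 V
Rounded to 3 decimal places: E = 0.096 V

0.096 V


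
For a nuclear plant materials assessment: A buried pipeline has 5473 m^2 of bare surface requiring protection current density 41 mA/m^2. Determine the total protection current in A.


I = area * current density, then convert mA → A (÷1000)
I = 5473 * 41 / 1000 = 224.39 A

224.39 A


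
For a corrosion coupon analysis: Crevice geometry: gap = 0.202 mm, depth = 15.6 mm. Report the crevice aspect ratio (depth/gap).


Aspect ratio = depth / gap
Ratio = 15.6 / 0.202 = 77.2

77.2


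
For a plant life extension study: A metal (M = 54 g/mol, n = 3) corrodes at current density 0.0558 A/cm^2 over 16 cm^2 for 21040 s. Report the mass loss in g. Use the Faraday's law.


Apply Faraday's law: m = i*A*t*M / (n*F)
Total charge passed Q = i*A*t = 0.0558*16*21040 = 18784.512 C
m = Q*M/(n*F) = 18784.512*54/(3*96485) = 3.504 g

3.504 g


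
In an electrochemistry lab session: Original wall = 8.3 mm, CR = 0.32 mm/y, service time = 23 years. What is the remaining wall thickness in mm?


Remaining wall = original − CR × time
t = 8.3 − 0.32*23 = 8.3 − 7.36 = 0.94 mm

0.94 mm


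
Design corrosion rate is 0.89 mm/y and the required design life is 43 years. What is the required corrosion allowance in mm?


Corrosion allowance = CR × design life
CA = 0.89 * 43 = 38.27 mm

38.27 mm


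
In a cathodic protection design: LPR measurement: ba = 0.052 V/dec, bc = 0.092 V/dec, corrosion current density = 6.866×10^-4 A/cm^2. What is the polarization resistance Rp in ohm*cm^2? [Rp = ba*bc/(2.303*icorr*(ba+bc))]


Apply the Stern-Geary equation: Rp = ba*bc / (2.303*icorr*(ba+bc))
ba*bc = 0.052*0.092 = 0.004784
ba+bc = 0.144; 2.303*icorr*(ba+bc) = 2.303*6.866×10^-4*0.144 = 2.2769853×10^-4
Rp = 0.004784 / 2.2769853×10^-4 = 21.0 ohm*cm^2

21.0 ohm*cm^2


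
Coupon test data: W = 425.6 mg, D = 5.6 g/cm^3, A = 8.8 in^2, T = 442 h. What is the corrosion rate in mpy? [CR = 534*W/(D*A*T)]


Apply the mpy weight-loss relation: CR = 534 * W / (D * A * T)
Numerator: 534 * 425.6 = 227270.4
Denominator: 5.6 * 8.8 * 442 = 21781.76
CR = 227270.4 / 21781.76 = 10.434 mpy

10.434 mpy


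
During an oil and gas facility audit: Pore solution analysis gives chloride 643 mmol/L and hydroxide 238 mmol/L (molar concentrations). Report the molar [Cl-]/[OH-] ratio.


Threshold parameter = [Cl-] / [OH-] (molar basis; both in mmol/L, so units cancel)
Ratio = 643 / 238 = 2.7

2.7


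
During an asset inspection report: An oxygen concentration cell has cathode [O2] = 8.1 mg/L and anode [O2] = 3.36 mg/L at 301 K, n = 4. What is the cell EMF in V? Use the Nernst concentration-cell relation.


Apply the Nernst concentration-cell relation: E = (RT/nF)*ln(C_cathode/C_anode)
RT/nF = 8.314*301/(4*96485) = 0.0064842 V
ln(8.1/3.36) = 0.87992
E = 0.0064842 * 0.87992 = 0.00571 V

0.00571 V
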